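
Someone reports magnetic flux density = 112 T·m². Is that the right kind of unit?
No

magnetic flux density has SI base units: kg / (A * s^2)
T·m² does NOT reduce to kg / (A * s^2); a valid unit for magnetic flux density would be e.g. T.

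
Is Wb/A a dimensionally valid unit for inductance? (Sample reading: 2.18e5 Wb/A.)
Yes

inductance has SI base units: kg * m^2 / (A^2 * s^2)
Wb/A reduces to the same SI base units, so it is a valid unit for inductance.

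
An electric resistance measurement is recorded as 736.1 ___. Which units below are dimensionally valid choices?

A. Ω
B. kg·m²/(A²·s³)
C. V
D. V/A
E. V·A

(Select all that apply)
A, B, D

electric resistance has SI base units: kg * m^2 / (A^2 * s^3)

Checking each option against kg * m^2 / (A^2 * s^3):
  A. Ω: ✓ matches
  B. kg·m²/(A²·s³): ✓ matches
  C. V: ✗ does not match
  D. V/A: ✓ matches
  E. V·A: ✗ does not match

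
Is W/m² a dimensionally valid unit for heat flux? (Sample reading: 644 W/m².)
Yes

heat flux has SI base units: kg / s^3
W/m² reduces to the same SI base units, so it is a valid unit for heat flux.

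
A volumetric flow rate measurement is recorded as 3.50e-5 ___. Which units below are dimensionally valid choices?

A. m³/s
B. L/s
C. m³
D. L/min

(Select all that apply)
A, B, D

volumetric flow rate has SI base units: m^3 / s

Checking each option against m^3 / s:
  A. m³/s: ✓ matches
  B. L/s: ✓ matches
  C. m³: ✗ does not match
  D. L/min: ✓ matches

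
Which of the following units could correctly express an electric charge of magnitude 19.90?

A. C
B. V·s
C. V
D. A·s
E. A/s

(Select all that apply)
A, D

electric charge has SI base units: A * s

Checking each option against A * s:
  A. C: ✓ matches
  B. V·s: ✗ does not match
  C. V: ✗ does not match
  D. A·s: ✓ matches
  E. A/s: ✗ does not match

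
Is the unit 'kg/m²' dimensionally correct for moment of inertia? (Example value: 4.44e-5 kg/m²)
No

moment of inertia has SI base units: kg * m^2
kg/m² does NOT reduce to kg * m^2; a valid unit for moment of inertia would be e.g. kg·m².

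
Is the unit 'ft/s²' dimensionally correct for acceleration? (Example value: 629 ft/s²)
Yes

acceleration has SI base units: m / s^2
ft/s² reduces to the same SI base units, so it is a valid unit for acceleration.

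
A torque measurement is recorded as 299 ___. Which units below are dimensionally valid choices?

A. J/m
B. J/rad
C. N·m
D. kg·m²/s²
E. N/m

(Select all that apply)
B, C, D

torque has SI base units: kg * m^2 / s^2

Checking each option against kg * m^2 / s^2:
  A. J/m: ✗ does not match
  B. J/rad: ✓ matches
  C. N·m: ✓ matches
  D. kg·m²/s²: ✓ matches
  E. N/m: ✗ does not match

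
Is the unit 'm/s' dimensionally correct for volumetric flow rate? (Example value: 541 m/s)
No

volumetric flow rate has SI base units: m^3 / s
m/s does NOT reduce to m^3 / s; a valid unit for volumetric flow rate would be e.g. m³/s.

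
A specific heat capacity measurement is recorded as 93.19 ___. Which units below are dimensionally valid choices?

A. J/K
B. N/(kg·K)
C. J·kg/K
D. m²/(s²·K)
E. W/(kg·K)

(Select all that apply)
D

specific heat capacity has SI base units: m^2 / (s^2 * K)

Checking each option against m^2 / (s^2 * K):
  A. J/K: ✗ does not match
  B. N/(kg·K): ✗ does not match
  C. J·kg/K: ✗ does not match
  D. m²/(s²·K): ✓ matches
  E. W/(kg·K): ✗ does not match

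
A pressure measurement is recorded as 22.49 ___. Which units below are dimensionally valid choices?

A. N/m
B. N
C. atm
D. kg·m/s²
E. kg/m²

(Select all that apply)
C

pressure has SI base units: kg / (m * s^2)

Checking each option against kg / (m * s^2):
  A. N/m: ✗ does not match
  B. N: ✗ does not match
  C. atm: ✓ matches
  D. kg·m/s²: ✗ does not match
  E. kg/m²: ✗ does not match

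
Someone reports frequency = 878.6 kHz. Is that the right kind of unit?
Yes

frequency has SI base units: 1 / s
kHz reduces to the same SI base units, so it is a valid unit for frequency.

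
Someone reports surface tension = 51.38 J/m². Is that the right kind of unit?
Yes

surface tension has SI base units: kg / s^2
J/m² reduces to the same SI base units, so it is a valid unit for surface tension.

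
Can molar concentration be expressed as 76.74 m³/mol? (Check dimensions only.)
No

molar concentration has SI base units: mol / m^3
m³/mol does NOT reduce to mol / m^3; a valid unit for molar concentration would be e.g. mol/m³.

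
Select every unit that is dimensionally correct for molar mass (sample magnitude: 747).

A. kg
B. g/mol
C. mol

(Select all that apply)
B

molar mass has SI base units: kg / mol

Checking each option against kg / mol:
  A. kg: ✗ does not match
  B. g/mol: ✓ matches
  C. mol: ✗ does not match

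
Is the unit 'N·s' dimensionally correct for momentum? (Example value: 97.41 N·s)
Yes

momentum has SI base units: kg * m / s
N·s reduces to the same SI base units, so it is a valid unit for momentum.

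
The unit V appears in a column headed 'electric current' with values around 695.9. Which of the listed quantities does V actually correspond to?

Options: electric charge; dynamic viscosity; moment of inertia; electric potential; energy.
electric potential

electric current should have units dimensionally equivalent to A (e.g. A).
The given unit 'V' reduces to kg * m^2 / (A * s^3). Of the listed options, that is the dimensionality of electric potential.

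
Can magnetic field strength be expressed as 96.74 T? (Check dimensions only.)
No

magnetic field strength has SI base units: A / m
T does NOT reduce to A / m; a valid unit for magnetic field strength would be e.g. A/m.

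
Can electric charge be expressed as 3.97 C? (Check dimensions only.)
Yes

electric charge has SI base units: A * s
C reduces to the same SI base units, so it is a valid unit for electric charge.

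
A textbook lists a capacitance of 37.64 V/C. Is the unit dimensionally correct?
No

capacitance has SI base units: A^2 * s^4 / (kg * m^2)
V/C does NOT reduce to A^2 * s^4 / (kg * m^2); a valid unit for capacitance would be e.g. F.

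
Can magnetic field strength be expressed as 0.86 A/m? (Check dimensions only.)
Yes

magnetic field strength has SI base units: A / m
A/m reduces to the same SI base units, so it is a valid unit for magnetic field strength.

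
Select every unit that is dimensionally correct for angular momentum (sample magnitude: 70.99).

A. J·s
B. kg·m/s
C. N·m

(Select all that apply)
A

angular momentum has SI base units: kg * m^2 / s

Checking each option against kg * m^2 / s:
  A. J·s: ✓ matches
  B. kg·m/s: ✗ does not match
  C. N·m: ✗ does not match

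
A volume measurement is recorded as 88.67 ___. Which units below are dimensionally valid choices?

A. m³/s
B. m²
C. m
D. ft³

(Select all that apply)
D

volume has SI base units: m^3

Checking each option against m^3:
  A. m³/s: ✗ does not match
  B. m²: ✗ does not match
  C. m: ✗ does not match
  D. ft³: ✓ matches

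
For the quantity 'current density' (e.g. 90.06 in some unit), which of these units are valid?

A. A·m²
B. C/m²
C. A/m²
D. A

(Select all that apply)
C

current density has SI base units: A / m^2

Checking each option against A / m^2:
  A. A·m²: ✗ does not match
  B. C/m²: ✗ does not match
  C. A/m²: ✓ matches
  D. A: ✗ does not match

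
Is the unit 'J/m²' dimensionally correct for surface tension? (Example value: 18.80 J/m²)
Yes

surface tension has SI base units: kg / s^2
J/m² reduces to the same SI base units, so it is a valid unit for surface tension.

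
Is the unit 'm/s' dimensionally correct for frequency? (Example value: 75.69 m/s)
No

frequency has SI base units: 1 / s
m/s does NOT reduce to 1 / s; a valid unit for frequency would be e.g. Hz.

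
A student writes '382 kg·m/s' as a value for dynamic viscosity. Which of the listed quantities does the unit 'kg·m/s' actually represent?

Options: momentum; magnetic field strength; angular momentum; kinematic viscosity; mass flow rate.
momentum

dynamic viscosity should have units dimensionally equivalent to kg / (m * s) (e.g. Pa·s).
The given unit 'kg·m/s' reduces to kg * m / s. Of the listed options, that is the dimensionality of momentum.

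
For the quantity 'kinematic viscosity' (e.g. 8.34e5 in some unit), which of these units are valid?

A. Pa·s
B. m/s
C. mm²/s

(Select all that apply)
C

kinematic viscosity has SI base units: m^2 / s

Checking each option against m^2 / s:
  A. Pa·s: ✗ does not match
  B. m/s: ✗ does not match
  C. mm²/s: ✓ matches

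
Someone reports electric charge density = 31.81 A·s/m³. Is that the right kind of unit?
Yes

electric charge density has SI base units: A * s / m^3
A·s/m³ reduces to the same SI base units, so it is a valid unit for electric charge density.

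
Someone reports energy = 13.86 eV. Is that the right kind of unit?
Yes

energy has SI base units: kg * m^2 / s^2
eV reduces to the same SI base units, so it is a valid unit for energy.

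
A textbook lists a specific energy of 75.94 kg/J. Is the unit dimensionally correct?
No

specific energy has SI base units: m^2 / s^2
kg/J does NOT reduce to m^2 / s^2; a valid unit for specific energy would be e.g. J/kg.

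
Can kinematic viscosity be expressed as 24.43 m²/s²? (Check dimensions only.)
No

kinematic viscosity has SI base units: m^2 / s
m²/s² does NOT reduce to m^2 / s; a valid unit for kinematic viscosity would be e.g. m²/s.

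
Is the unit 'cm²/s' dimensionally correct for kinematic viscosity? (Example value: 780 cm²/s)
Yes

kinematic viscosity has SI base units: m^2 / s
cm²/s reduces to the same SI base units, so it is a valid unit for kinematic viscosity.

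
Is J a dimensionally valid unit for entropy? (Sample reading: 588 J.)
No

entropy has SI base units: kg * m^2 / (s^2 * K)
J does NOT reduce to kg * m^2 / (s^2 * K); a valid unit for entropy would be e.g. J/K.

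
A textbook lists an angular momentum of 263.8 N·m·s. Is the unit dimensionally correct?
Yes

angular momentum has SI base units: kg * m^2 / s
N·m·s reduces to the same SI base units, so it is a valid unit for angular momentum.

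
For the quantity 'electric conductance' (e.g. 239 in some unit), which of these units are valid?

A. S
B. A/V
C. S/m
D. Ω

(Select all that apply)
A, B

electric conductance has SI base units: A^2 * s^3 / (kg * m^2)

Checking each option against A^2 * s^3 / (kg * m^2):
  A. S: ✓ matches
  B. A/V: ✓ matches
  C. S/m: ✗ does not match
  D. Ω: ✗ does not match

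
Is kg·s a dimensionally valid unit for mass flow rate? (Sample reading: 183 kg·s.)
No

mass flow rate has SI base units: kg / s
kg·s does NOT reduce to kg / s; a valid unit for mass flow rate would be e.g. kg/s.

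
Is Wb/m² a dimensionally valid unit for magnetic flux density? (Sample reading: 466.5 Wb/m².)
Yes

magnetic flux density has SI base units: kg / (A * s^2)
Wb/m² reduces to the same SI base units, so it is a valid unit for magnetic flux density.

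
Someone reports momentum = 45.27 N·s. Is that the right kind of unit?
Yes

momentum has SI base units: kg * m / s
N·s reduces to the same SI base units, so it is a valid unit for momentum.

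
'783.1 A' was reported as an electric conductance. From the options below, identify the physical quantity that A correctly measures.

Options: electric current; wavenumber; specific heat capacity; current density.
electric current

electric conductance should have units dimensionally equivalent to A^2 * s^3 / (kg * m^2) (e.g. S).
The given unit 'A' reduces to A. Of the listed options, that is the dimensionality of electric current.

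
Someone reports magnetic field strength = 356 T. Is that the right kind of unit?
No

magnetic field strength has SI base units: A / m
T does NOT reduce to A / m; a valid unit for magnetic field strength would be e.g. A/m.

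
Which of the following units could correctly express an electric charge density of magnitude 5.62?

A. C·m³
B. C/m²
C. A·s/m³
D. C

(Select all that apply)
C

electric charge density has SI base units: A * s / m^3

Checking each option against A * s / m^3:
  A. C·m³: ✗ does not match
  B. C/m²: ✗ does not match
  C. A·s/m³: ✓ matches
  D. C: ✗ does not match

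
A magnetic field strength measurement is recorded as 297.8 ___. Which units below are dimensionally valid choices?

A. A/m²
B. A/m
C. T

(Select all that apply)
B

magnetic field strength has SI base units: A / m

Checking each option against A / m:
  A. A/m²: ✗ does not match
  B. A/m: ✓ matches
  C. T: ✗ does not match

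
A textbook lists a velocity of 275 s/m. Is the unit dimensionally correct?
No

velocity has SI base units: m / s
s/m does NOT reduce to m / s; a valid unit for velocity would be e.g. m/s.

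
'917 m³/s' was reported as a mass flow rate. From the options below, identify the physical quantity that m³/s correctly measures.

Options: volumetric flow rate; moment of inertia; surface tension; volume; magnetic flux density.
volumetric flow rate

mass flow rate should have units dimensionally equivalent to kg / s (e.g. kg/s).
The given unit 'm³/s' reduces to m^3 / s. Of the listed options, that is the dimensionality of volumetric flow rate.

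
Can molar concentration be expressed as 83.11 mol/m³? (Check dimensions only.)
Yes

molar concentration has SI base units: mol / m^3
mol/m³ reduces to the same SI base units, so it is a valid unit for molar concentration.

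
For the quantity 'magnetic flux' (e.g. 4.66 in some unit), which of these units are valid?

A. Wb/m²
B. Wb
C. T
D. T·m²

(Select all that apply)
B, D

magnetic flux has SI base units: kg * m^2 / (A * s^2)

Checking each option against kg * m^2 / (A * s^2):
  A. Wb/m²: ✗ does not match
  B. Wb: ✓ matches
  C. T: ✗ does not match
  D. T·m²: ✓ matches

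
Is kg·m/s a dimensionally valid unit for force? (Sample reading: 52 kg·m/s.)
No

force has SI base units: kg * m / s^2
kg·m/s does NOT reduce to kg * m / s^2; a valid unit for force would be e.g. N.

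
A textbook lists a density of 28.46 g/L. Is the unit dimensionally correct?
Yes

density has SI base units: kg / m^3
g/L reduces to the same SI base units, so it is a valid unit for density.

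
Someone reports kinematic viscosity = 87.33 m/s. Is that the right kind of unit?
No

kinematic viscosity has SI base units: m^2 / s
m/s does NOT reduce to m^2 / s; a valid unit for kinematic viscosity would be e.g. m²/s.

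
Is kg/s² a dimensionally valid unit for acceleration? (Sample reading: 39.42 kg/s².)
No

acceleration has SI base units: m / s^2
kg/s² does NOT reduce to m / s^2; a valid unit for acceleration would be e.g. m/s².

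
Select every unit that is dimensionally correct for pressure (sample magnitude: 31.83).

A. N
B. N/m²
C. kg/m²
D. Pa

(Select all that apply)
B, D

pressure has SI base units: kg / (m * s^2)

Checking each option against kg / (m * s^2):
  A. N: ✗ does not match
  B. N/m²: ✓ matches
  C. kg/m²: ✗ does not match
  D. Pa: ✓ matches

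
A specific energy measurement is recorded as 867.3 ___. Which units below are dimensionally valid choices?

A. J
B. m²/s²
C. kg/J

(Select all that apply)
B

specific energy has SI base units: m^2 / s^2

Checking each option against m^2 / s^2:
  A. J: ✗ does not match
  B. m²/s²: ✓ matches
  C. kg/J: ✗ does not match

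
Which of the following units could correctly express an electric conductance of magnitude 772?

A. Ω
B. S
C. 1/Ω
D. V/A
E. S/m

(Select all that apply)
B, C

electric conductance has SI base units: A^2 * s^3 / (kg * m^2)

Checking each option against A^2 * s^3 / (kg * m^2):
  A. Ω: ✗ does not match
  B. S: ✓ matches
  C. 1/Ω: ✓ matches
  D. V/A: ✗ does not match
  E. S/m: ✗ does not match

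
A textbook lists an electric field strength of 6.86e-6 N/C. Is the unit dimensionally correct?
Yes

electric field strength has SI base units: kg * m / (A * s^3)
N/C reduces to the same SI base units, so it is a valid unit for electric field strength.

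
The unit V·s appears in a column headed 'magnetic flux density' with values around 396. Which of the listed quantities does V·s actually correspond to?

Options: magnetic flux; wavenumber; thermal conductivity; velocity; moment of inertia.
magnetic flux

magnetic flux density should have units dimensionally equivalent to kg / (A * s^2) (e.g. T).
The given unit 'V·s' reduces to kg * m^2 / (A * s^2). Of the listed options, that is the dimensionality of magnetic flux.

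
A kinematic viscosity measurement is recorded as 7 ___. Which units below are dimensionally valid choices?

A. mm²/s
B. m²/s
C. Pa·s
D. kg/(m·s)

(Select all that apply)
A, B

kinematic viscosity has SI base units: m^2 / s

Checking each option against m^2 / s:
  A. mm²/s: ✓ matches
  B. m²/s: ✓ matches
  C. Pa·s: ✗ does not match
  D. kg/(m·s): ✗ does not match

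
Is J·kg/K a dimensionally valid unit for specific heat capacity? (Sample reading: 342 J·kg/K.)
No

specific heat capacity has SI base units: m^2 / (s^2 * K)
J·kg/K does NOT reduce to m^2 / (s^2 * K); a valid unit for specific heat capacity would be e.g. J/(kg·K).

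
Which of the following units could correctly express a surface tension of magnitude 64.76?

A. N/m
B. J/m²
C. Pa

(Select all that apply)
A, B

surface tension has SI base units: kg / s^2

Checking each option against kg / s^2:
  A. N/m: ✓ matches
  B. J/m²: ✓ matches
  C. Pa: ✗ does not match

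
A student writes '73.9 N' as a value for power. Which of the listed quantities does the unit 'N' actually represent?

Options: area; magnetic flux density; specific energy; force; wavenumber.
force

power should have units dimensionally equivalent to kg * m^2 / s^3 (e.g. W).
The given unit 'N' reduces to kg * m / s^2. Of the listed options, that is the dimensionality of force.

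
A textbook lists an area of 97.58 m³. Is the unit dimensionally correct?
No

area has SI base units: m^2
m³ does NOT reduce to m^2; a valid unit for area would be e.g. m².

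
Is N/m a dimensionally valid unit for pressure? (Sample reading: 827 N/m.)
No

pressure has SI base units: kg / (m * s^2)
N/m does NOT reduce to kg / (m * s^2); a valid unit for pressure would be e.g. Pa.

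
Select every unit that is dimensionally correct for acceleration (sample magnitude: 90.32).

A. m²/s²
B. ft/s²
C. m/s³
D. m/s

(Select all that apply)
B

acceleration has SI base units: m / s^2

Checking each option against m / s^2:
  A. m²/s²: ✗ does not match
  B. ft/s²: ✓ matches
  C. m/s³: ✗ does not match
  D. m/s: ✗ does not match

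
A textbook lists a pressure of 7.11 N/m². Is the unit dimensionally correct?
Yes

pressure has SI base units: kg / (m * s^2)
N/m² reduces to the same SI base units, so it is a valid unit for pressure.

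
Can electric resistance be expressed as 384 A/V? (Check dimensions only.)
No

electric resistance has SI base units: kg * m^2 / (A^2 * s^3)
A/V does NOT reduce to kg * m^2 / (A^2 * s^3); a valid unit for electric resistance would be e.g. Ω.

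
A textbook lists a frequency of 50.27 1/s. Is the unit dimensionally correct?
Yes

frequency has SI base units: 1 / s
1/s reduces to the same SI base units, so it is a valid unit for frequency.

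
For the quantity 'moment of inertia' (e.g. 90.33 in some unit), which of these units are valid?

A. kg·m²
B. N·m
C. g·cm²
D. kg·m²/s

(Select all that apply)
A, C

moment of inertia has SI base units: kg * m^2

Checking each option against kg * m^2:
  A. kg·m²: ✓ matches
  B. N·m: ✗ does not match
  C. g·cm²: ✓ matches
  D. kg·m²/s: ✗ does not match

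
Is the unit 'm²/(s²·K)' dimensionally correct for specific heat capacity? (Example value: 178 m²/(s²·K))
Yes

specific heat capacity has SI base units: m^2 / (s^2 * K)
m²/(s²·K) reduces to the same SI base units, so it is a valid unit for specific heat capacity.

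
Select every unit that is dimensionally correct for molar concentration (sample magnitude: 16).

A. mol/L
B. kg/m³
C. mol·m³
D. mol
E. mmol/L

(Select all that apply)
A, E

molar concentration has SI base units: mol / m^3

Checking each option against mol / m^3:
  A. mol/L: ✓ matches
  B. kg/m³: ✗ does not match
  C. mol·m³: ✗ does not match
  D. mol: ✗ does not match
  E. mmol/L: ✓ matches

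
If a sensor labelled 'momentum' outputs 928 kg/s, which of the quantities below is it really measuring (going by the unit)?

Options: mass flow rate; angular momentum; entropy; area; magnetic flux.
mass flow rate

momentum should have units dimensionally equivalent to kg * m / s (e.g. kg·m/s).
The given unit 'kg/s' reduces to kg / s. Of the listed options, that is the dimensionality of mass flow rate.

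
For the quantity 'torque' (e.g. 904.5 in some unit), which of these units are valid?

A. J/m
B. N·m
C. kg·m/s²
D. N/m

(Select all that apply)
B

torque has SI base units: kg * m^2 / s^2

Checking each option against kg * m^2 / s^2:
  A. J/m: ✗ does not match
  B. N·m: ✓ matches
  C. kg·m/s²: ✗ does not match
  D. N/m: ✗ does not match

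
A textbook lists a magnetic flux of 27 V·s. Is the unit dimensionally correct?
Yes

magnetic flux has SI base units: kg * m^2 / (A * s^2)
V·s reduces to the same SI base units, so it is a valid unit for magnetic flux.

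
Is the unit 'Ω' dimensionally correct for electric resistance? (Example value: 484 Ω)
Yes

electric resistance has SI base units: kg * m^2 / (A^2 * s^3)
Ω reduces to the same SI base units, so it is a valid unit for electric resistance.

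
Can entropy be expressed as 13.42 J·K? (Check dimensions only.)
No

entropy has SI base units: kg * m^2 / (s^2 * K)
J·K does NOT reduce to kg * m^2 / (s^2 * K); a valid unit for entropy would be e.g. J/K.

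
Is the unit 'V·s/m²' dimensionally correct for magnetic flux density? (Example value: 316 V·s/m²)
Yes

magnetic flux density has SI base units: kg / (A * s^2)
V·s/m² reduces to the same SI base units, so it is a valid unit for magnetic flux density.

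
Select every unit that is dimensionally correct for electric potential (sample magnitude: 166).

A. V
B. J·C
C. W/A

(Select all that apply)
A, C

electric potential has SI base units: kg * m^2 / (A * s^3)

Checking each option against kg * m^2 / (A * s^3):
  A. V: ✓ matches
  B. J·C: ✗ does not match
  C. W/A: ✓ matches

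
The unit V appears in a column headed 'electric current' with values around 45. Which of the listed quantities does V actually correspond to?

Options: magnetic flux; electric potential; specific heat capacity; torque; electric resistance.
electric potential

electric current should have units dimensionally equivalent to A (e.g. A).
The given unit 'V' reduces to kg * m^2 / (A * s^3). Of the listed options, that is the dimensionality of electric potential.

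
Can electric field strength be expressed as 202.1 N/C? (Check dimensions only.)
Yes

electric field strength has SI base units: kg * m / (A * s^3)
N/C reduces to the same SI base units, so it is a valid unit for electric field strength.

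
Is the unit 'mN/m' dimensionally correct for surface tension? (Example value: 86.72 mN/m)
Yes

surface tension has SI base units: kg / s^2
mN/m reduces to the same SI base units, so it is a valid unit for surface tension.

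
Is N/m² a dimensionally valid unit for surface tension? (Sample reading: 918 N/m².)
No

surface tension has SI base units: kg / s^2
N/m² does NOT reduce to kg / s^2; a valid unit for surface tension would be e.g. N/m.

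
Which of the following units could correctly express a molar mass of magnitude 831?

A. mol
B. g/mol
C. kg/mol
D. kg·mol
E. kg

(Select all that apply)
B, C

molar mass has SI base units: kg / mol

Checking each option against kg / mol:
  A. mol: ✗ does not match
  B. g/mol: ✓ matches
  C. kg/mol: ✓ matches
  D. kg·mol: ✗ does not match
  E. kg: ✗ does not match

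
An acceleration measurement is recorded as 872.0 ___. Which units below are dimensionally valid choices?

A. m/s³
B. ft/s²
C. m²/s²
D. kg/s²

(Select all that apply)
B

acceleration has SI base units: m / s^2

Checking each option against m / s^2:
  A. m/s³: ✗ does not match
  B. ft/s²: ✓ matches
  C. m²/s²: ✗ does not match
  D. kg/s²: ✗ does not match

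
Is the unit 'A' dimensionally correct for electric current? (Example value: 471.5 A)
Yes

electric current has SI base units: A
A reduces to the same SI base units, so it is a valid unit for electric current.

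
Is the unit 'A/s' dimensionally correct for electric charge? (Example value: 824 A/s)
No

electric charge has SI base units: A * s
A/s does NOT reduce to A * s; a valid unit for electric charge would be e.g. C.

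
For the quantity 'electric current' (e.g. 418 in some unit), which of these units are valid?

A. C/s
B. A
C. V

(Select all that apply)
A, B

electric current has SI base units: A

Checking each option against A:
  A. C/s: ✓ matches
  B. A: ✓ matches
  C. V: ✗ does not match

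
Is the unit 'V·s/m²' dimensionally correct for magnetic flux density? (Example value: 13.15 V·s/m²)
Yes

magnetic flux density has SI base units: kg / (A * s^2)
V·s/m² reduces to the same SI base units, so it is a valid unit for magnetic flux density.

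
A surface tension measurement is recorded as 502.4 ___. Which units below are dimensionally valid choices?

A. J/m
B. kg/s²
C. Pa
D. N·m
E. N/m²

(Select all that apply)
B

surface tension has SI base units: kg / s^2

Checking each option against kg / s^2:
  A. J/m: ✗ does not match
  B. kg/s²: ✓ matches
  C. Pa: ✗ does not match
  D. N·m: ✗ does not match
  E. N/m²: ✗ does not match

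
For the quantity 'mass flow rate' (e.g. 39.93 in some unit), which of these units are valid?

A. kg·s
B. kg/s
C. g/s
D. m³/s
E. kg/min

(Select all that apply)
B, C, E

mass flow rate has SI base units: kg / s

Checking each option against kg / s:
  A. kg·s: ✗ does not match
  B. kg/s: ✓ matches
  C. g/s: ✓ matches
  D. m³/s: ✗ does not match
  E. kg/min: ✓ matches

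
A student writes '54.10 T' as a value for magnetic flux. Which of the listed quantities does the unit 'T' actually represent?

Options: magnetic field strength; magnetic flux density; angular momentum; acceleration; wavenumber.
magnetic flux density

magnetic flux should have units dimensionally equivalent to kg * m^2 / (A * s^2) (e.g. Wb).
The given unit 'T' reduces to kg / (A * s^2). Of the listed options, that is the dimensionality of magnetic flux density.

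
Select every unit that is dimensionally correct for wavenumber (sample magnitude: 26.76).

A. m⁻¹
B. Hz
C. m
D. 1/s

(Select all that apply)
A

wavenumber has SI base units: 1 / m

Checking each option against 1 / m:
  A. m⁻¹: ✓ matches
  B. Hz: ✗ does not match
  C. m: ✗ does not match
  D. 1/s: ✗ does not match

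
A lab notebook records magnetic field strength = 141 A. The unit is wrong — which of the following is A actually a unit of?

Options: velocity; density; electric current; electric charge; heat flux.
electric current

magnetic field strength should have units dimensionally equivalent to A / m (e.g. A/m).
The given unit 'A' reduces to A. Of the listed options, that is the dimensionality of electric current.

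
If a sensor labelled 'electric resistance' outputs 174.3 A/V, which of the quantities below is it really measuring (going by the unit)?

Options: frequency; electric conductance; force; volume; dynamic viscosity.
electric conductance

electric resistance should have units dimensionally equivalent to kg * m^2 / (A^2 * s^3) (e.g. Ω).
The given unit 'A/V' reduces to A^2 * s^3 / (kg * m^2). Of the listed options, that is the dimensionality of electric conductance.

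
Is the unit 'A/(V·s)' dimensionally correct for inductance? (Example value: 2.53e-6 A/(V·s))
No

inductance has SI base units: kg * m^2 / (A^2 * s^2)
A/(V·s) does NOT reduce to kg * m^2 / (A^2 * s^2); a valid unit for inductance would be e.g. H.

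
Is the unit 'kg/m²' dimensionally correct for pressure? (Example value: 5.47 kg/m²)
No

pressure has SI base units: kg / (m * s^2)
kg/m² does NOT reduce to kg / (m * s^2); a valid unit for pressure would be e.g. Pa.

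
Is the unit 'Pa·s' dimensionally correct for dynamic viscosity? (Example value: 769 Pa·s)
Yes

dynamic viscosity has SI base units: kg / (m * s)
Pa·s reduces to the same SI base units, so it is a valid unit for dynamic viscosity.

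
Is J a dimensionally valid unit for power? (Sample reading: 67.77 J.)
No

power has SI base units: kg * m^2 / s^3
J does NOT reduce to kg * m^2 / s^3; a valid unit for power would be e.g. W.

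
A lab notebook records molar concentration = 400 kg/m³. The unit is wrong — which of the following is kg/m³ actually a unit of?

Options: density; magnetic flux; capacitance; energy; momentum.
density

molar concentration should have units dimensionally equivalent to mol / m^3 (e.g. mol/m³).
The given unit 'kg/m³' reduces to kg / m^3. Of the listed options, that is the dimensionality of density.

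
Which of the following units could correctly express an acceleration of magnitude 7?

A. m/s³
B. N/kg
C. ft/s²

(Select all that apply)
B, C

acceleration has SI base units: m / s^2

Checking each option against m / s^2:
  A. m/s³: ✗ does not match
  B. N/kg: ✓ matches
  C. ft/s²: ✓ matches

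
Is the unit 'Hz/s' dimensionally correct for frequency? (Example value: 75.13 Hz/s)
No

frequency has SI base units: 1 / s
Hz/s does NOT reduce to 1 / s; a valid unit for frequency would be e.g. Hz.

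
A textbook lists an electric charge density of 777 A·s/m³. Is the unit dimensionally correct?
Yes

electric charge density has SI base units: A * s / m^3
A·s/m³ reduces to the same SI base units, so it is a valid unit for electric charge density.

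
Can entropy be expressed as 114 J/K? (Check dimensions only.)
Yes

entropy has SI base units: kg * m^2 / (s^2 * K)
J/K reduces to the same SI base units, so it is a valid unit for entropy.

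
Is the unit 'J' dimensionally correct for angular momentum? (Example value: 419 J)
No

angular momentum has SI base units: kg * m^2 / s
J does NOT reduce to kg * m^2 / s; a valid unit for angular momentum would be e.g. kg·m²/s.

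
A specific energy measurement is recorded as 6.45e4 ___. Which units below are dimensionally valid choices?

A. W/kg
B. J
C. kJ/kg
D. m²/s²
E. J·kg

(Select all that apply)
C, D

specific energy has SI base units: m^2 / s^2

Checking each option against m^2 / s^2:
  A. W/kg: ✗ does not match
  B. J: ✗ does not match
  C. kJ/kg: ✓ matches
  D. m²/s²: ✓ matches
  E. J·kg: ✗ does not match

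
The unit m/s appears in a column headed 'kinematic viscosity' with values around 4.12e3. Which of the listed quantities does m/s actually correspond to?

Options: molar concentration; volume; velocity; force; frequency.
velocity

kinematic viscosity should have units dimensionally equivalent to m^2 / s (e.g. m²/s).
The given unit 'm/s' reduces to m / s. Of the listed options, that is the dimensionality of velocity.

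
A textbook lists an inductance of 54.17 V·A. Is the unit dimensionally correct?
No

inductance has SI base units: kg * m^2 / (A^2 * s^2)
V·A does NOT reduce to kg * m^2 / (A^2 * s^2); a valid unit for inductance would be e.g. H.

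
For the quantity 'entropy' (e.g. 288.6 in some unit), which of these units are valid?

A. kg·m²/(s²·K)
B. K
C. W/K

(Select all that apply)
A

entropy has SI base units: kg * m^2 / (s^2 * K)

Checking each option against kg * m^2 / (s^2 * K):
  A. kg·m²/(s²·K): ✓ matches
  B. K: ✗ does not match
  C. W/K: ✗ does not match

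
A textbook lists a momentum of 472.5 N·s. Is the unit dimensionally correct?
Yes

momentum has SI base units: kg * m / s
N·s reduces to the same SI base units, so it is a valid unit for momentum.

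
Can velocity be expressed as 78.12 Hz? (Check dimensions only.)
No

velocity has SI base units: m / s
Hz does NOT reduce to m / s; a valid unit for velocity would be e.g. m/s.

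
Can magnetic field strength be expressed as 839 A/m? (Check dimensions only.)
Yes

magnetic field strength has SI base units: A / m
A/m reduces to the same SI base units, so it is a valid unit for magnetic field strength.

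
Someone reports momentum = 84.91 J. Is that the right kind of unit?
No

momentum has SI base units: kg * m / s
J does NOT reduce to kg * m / s; a valid unit for momentum would be e.g. kg·m/s.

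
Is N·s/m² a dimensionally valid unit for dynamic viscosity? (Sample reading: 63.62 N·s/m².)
Yes

dynamic viscosity has SI base units: kg / (m * s)
N·s/m² reduces to the same SI base units, so it is a valid unit for dynamic viscosity.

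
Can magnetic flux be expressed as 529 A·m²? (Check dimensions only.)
No

magnetic flux has SI base units: kg * m^2 / (A * s^2)
A·m² does NOT reduce to kg * m^2 / (A * s^2); a valid unit for magnetic flux would be e.g. Wb.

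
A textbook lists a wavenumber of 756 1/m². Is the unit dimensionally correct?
No

wavenumber has SI base units: 1 / m
1/m² does NOT reduce to 1 / m; a valid unit for wavenumber would be e.g. 1/m.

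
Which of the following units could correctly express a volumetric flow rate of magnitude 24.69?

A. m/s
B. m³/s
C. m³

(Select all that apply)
B

volumetric flow rate has SI base units: m^3 / s

Checking each option against m^3 / s:
  A. m/s: ✗ does not match
  B. m³/s: ✓ matches
  C. m³: ✗ does not match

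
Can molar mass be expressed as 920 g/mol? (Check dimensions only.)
Yes

molar mass has SI base units: kg / mol
g/mol reduces to the same SI base units, so it is a valid unit for molar mass.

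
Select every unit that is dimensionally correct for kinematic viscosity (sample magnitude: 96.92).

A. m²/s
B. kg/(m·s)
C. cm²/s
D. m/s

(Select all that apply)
A, C

kinematic viscosity has SI base units: m^2 / s

Checking each option against m^2 / s:
  A. m²/s: ✓ matches
  B. kg/(m·s): ✗ does not match
  C. cm²/s: ✓ matches
  D. m/s: ✗ does not match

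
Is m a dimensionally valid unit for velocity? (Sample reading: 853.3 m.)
No

velocity has SI base units: m / s
m does NOT reduce to m / s; a valid unit for velocity would be e.g. m/s.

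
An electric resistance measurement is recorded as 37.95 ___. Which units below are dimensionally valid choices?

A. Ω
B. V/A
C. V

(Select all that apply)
A, B

electric resistance has SI base units: kg * m^2 / (A^2 * s^3)

Checking each option against kg * m^2 / (A^2 * s^3):
  A. Ω: ✓ matches
  B. V/A: ✓ matches
  C. V: ✗ does not match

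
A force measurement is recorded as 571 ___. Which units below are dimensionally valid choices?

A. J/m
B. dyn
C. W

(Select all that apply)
A, B

force has SI base units: kg * m / s^2

Checking each option against kg * m / s^2:
  A. J/m: ✓ matches
  B. dyn: ✓ matches
  C. W: ✗ does not match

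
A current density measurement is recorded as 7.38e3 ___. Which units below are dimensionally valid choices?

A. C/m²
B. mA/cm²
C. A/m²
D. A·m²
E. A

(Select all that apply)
B, C

current density has SI base units: A / m^2

Checking each option against A / m^2:
  A. C/m²: ✗ does not match
  B. mA/cm²: ✓ matches
  C. A/m²: ✓ matches
  D. A·m²: ✗ does not match
  E. A: ✗ does not match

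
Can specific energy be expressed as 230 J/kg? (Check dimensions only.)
Yes

specific energy has SI base units: m^2 / s^2
J/kg reduces to the same SI base units, so it is a valid unit for specific energy.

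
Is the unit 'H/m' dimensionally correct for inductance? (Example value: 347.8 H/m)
No

inductance has SI base units: kg * m^2 / (A^2 * s^2)
H/m does NOT reduce to kg * m^2 / (A^2 * s^2); a valid unit for inductance would be e.g. H.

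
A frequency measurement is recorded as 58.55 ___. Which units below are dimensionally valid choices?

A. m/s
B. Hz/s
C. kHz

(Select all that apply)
C

frequency has SI base units: 1 / s

Checking each option against 1 / s:
  A. m/s: ✗ does not match
  B. Hz/s: ✗ does not match
  C. kHz: ✓ matches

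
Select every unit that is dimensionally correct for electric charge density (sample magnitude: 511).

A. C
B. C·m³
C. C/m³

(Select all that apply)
C

electric charge density has SI base units: A * s / m^3

Checking each option against A * s / m^3:
  A. C: ✗ does not match
  B. C·m³: ✗ does not match
  C. C/m³: ✓ matches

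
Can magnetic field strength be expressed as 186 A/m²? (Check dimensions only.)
No

magnetic field strength has SI base units: A / m
A/m² does NOT reduce to A / m; a valid unit for magnetic field strength would be e.g. A/m.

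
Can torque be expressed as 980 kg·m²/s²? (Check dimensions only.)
Yes

torque has SI base units: kg * m^2 / s^2
kg·m²/s² reduces to the same SI base units, so it is a valid unit for torque.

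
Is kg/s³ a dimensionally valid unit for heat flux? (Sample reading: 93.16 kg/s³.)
Yes

heat flux has SI base units: kg / s^3
kg/s³ reduces to the same SI base units, so it is a valid unit for heat flux.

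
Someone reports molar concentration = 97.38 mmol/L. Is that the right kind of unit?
Yes

molar concentration has SI base units: mol / m^3
mmol/L reduces to the same SI base units, so it is a valid unit for molar concentration.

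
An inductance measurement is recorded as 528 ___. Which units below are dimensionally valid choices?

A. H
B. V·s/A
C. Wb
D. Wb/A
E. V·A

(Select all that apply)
A, B, D

inductance has SI base units: kg * m^2 / (A^2 * s^2)

Checking each option against kg * m^2 / (A^2 * s^2):
  A. H: ✓ matches
  B. V·s/A: ✓ matches
  C. Wb: ✗ does not match
  D. Wb/A: ✓ matches
  E. V·A: ✗ does not match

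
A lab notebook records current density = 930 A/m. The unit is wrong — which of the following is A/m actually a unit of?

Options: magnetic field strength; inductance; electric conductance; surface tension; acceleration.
magnetic field strength

current density should have units dimensionally equivalent to A / m^2 (e.g. A/m²).
The given unit 'A/m' reduces to A / m. Of the listed options, that is the dimensionality of magnetic field strength.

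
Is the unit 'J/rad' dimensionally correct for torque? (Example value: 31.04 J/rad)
Yes

torque has SI base units: kg * m^2 / s^2
J/rad reduces to the same SI base units, so it is a valid unit for torque.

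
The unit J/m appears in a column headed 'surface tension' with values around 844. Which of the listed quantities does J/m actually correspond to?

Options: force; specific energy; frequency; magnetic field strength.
force

surface tension should have units dimensionally equivalent to kg / s^2 (e.g. N/m).
The given unit 'J/m' reduces to kg * m / s^2. Of the listed options, that is the dimensionality of force.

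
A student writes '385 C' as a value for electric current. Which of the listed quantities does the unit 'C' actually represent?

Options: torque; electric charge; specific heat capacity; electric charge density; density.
electric charge

electric current should have units dimensionally equivalent to A (e.g. A).
The given unit 'C' reduces to A * s. Of the listed options, that is the dimensionality of electric charge.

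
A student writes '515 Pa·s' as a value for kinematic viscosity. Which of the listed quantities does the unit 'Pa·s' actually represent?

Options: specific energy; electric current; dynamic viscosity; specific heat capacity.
dynamic viscosity

kinematic viscosity should have units dimensionally equivalent to m^2 / s (e.g. m²/s).
The given unit 'Pa·s' reduces to kg / (m * s). Of the listed options, that is the dimensionality of dynamic viscosity.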